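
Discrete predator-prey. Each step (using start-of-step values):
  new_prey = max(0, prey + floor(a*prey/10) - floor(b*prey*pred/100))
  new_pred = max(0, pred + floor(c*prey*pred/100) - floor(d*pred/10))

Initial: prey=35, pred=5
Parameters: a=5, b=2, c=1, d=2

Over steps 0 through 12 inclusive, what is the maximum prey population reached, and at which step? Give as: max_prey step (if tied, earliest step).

Step 1: prey: 35+17-3=49; pred: 5+1-1=5
Step 2: prey: 49+24-4=69; pred: 5+2-1=6
Step 3: prey: 69+34-8=95; pred: 6+4-1=9
Step 4: prey: 95+47-17=125; pred: 9+8-1=16
Step 5: prey: 125+62-40=147; pred: 16+20-3=33
Step 6: prey: 147+73-97=123; pred: 33+48-6=75
Step 7: prey: 123+61-184=0; pred: 75+92-15=152
Step 8: prey: 0+0-0=0; pred: 152+0-30=122
Step 9: prey: 0+0-0=0; pred: 122+0-24=98
Step 10: prey: 0+0-0=0; pred: 98+0-19=79
Step 11: prey: 0+0-0=0; pred: 79+0-15=64
Step 12: prey: 0+0-0=0; pred: 64+0-12=52
Max prey = 147 at step 5

Answer: 147 5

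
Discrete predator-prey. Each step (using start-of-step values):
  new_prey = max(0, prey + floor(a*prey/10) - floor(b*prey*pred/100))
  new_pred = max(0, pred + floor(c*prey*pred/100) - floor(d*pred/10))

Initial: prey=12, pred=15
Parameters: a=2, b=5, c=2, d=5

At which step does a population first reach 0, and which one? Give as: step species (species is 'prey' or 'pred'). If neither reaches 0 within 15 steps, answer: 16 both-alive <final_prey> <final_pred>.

Step 1: prey: 12+2-9=5; pred: 15+3-7=11
Step 2: prey: 5+1-2=4; pred: 11+1-5=7
Step 3: prey: 4+0-1=3; pred: 7+0-3=4
Step 4: prey: 3+0-0=3; pred: 4+0-2=2
Step 5: prey: 3+0-0=3; pred: 2+0-1=1
Step 6: prey: 3+0-0=3; pred: 1+0-0=1
Steps 7-15: state stable at prey=3, pred=1 (no change)
No extinction within 15 steps

Answer: 16 both-alive 3 1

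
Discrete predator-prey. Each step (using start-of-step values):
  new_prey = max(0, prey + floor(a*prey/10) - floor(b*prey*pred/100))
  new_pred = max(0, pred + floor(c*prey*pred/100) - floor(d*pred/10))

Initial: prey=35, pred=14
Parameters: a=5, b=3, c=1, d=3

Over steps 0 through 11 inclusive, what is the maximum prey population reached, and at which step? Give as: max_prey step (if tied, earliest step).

Answer: 45 3

Derivation:
Step 1: prey: 35+17-14=38; pred: 14+4-4=14
Step 2: prey: 38+19-15=42; pred: 14+5-4=15
Step 3: prey: 42+21-18=45; pred: 15+6-4=17
Step 4: prey: 45+22-22=45; pred: 17+7-5=19
Step 5: prey: 45+22-25=42; pred: 19+8-5=22
Step 6: prey: 42+21-27=36; pred: 22+9-6=25
Step 7: prey: 36+18-27=27; pred: 25+9-7=27
Step 8: prey: 27+13-21=19; pred: 27+7-8=26
Step 9: prey: 19+9-14=14; pred: 26+4-7=23
Step 10: prey: 14+7-9=12; pred: 23+3-6=20
Step 11: prey: 12+6-7=11; pred: 20+2-6=16
Max prey = 45 at step 3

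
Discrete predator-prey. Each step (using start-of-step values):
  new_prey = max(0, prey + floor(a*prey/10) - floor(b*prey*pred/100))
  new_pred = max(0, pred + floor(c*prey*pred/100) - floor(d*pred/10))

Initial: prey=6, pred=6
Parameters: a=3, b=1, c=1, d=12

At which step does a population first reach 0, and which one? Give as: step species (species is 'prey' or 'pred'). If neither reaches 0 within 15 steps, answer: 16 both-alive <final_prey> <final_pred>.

Answer: 1 pred

Derivation:
Step 1: prey: 6+1-0=7; pred: 6+0-7=0
First extinction: pred at step 1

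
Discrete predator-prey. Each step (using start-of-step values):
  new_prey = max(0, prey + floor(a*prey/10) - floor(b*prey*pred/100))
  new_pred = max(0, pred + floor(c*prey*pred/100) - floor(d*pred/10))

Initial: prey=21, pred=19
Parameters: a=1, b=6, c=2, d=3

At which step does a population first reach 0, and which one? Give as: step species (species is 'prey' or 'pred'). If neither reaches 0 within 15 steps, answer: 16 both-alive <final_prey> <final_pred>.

Answer: 1 prey

Derivation:
Step 1: prey: 21+2-23=0; pred: 19+7-5=21
First extinction: prey at step 1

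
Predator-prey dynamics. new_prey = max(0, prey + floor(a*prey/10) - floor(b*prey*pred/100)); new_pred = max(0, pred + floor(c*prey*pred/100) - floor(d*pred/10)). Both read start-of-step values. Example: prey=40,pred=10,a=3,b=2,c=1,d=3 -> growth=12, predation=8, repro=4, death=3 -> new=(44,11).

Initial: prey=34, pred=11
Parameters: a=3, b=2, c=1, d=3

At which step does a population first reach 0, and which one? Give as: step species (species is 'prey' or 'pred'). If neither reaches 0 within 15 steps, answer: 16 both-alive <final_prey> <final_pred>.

Answer: 16 both-alive 15 11

Derivation:
Step 1: prey: 34+10-7=37; pred: 11+3-3=11
Step 2: prey: 37+11-8=40; pred: 11+4-3=12
Step 3: prey: 40+12-9=43; pred: 12+4-3=13
Step 4: prey: 43+12-11=44; pred: 13+5-3=15
Step 5: prey: 44+13-13=44; pred: 15+6-4=17
Step 6: prey: 44+13-14=43; pred: 17+7-5=19
Step 7: prey: 43+12-16=39; pred: 19+8-5=22
Step 8: prey: 39+11-17=33; pred: 22+8-6=24
Step 9: prey: 33+9-15=27; pred: 24+7-7=24
Step 10: prey: 27+8-12=23; pred: 24+6-7=23
Step 11: prey: 23+6-10=19; pred: 23+5-6=22
Step 12: prey: 19+5-8=16; pred: 22+4-6=20
Step 13: prey: 16+4-6=14; pred: 20+3-6=17
Step 14: prey: 14+4-4=14; pred: 17+2-5=14
Step 15: prey: 14+4-3=15; pred: 14+1-4=11
No extinction within 15 steps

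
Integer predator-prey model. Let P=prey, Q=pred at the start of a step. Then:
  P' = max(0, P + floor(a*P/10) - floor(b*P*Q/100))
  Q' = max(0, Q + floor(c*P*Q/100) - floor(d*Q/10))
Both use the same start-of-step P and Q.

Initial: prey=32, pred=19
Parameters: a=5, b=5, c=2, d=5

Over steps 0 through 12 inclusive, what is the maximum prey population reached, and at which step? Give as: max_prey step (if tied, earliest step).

Step 1: prey: 32+16-30=18; pred: 19+12-9=22
Step 2: prey: 18+9-19=8; pred: 22+7-11=18
Step 3: prey: 8+4-7=5; pred: 18+2-9=11
Step 4: prey: 5+2-2=5; pred: 11+1-5=7
Step 5: prey: 5+2-1=6; pred: 7+0-3=4
Step 6: prey: 6+3-1=8; pred: 4+0-2=2
Step 7: prey: 8+4-0=12; pred: 2+0-1=1
Step 8: prey: 12+6-0=18; pred: 1+0-0=1
Step 9: prey: 18+9-0=27; pred: 1+0-0=1
Step 10: prey: 27+13-1=39; pred: 1+0-0=1
Step 11: prey: 39+19-1=57; pred: 1+0-0=1
Step 12: prey: 57+28-2=83; pred: 1+1-0=2
Max prey = 83 at step 12

Answer: 83 12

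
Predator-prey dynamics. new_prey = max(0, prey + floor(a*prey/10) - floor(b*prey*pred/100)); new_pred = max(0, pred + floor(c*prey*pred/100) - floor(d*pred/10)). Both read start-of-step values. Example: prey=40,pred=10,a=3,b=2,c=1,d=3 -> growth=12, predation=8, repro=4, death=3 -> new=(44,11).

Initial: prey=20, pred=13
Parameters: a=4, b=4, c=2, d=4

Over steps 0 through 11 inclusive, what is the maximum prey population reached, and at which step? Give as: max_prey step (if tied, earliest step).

Step 1: prey: 20+8-10=18; pred: 13+5-5=13
Step 2: prey: 18+7-9=16; pred: 13+4-5=12
Step 3: prey: 16+6-7=15; pred: 12+3-4=11
Step 4: prey: 15+6-6=15; pred: 11+3-4=10
Step 5: prey: 15+6-6=15; pred: 10+3-4=9
Step 6: prey: 15+6-5=16; pred: 9+2-3=8
Step 7: prey: 16+6-5=17; pred: 8+2-3=7
Step 8: prey: 17+6-4=19; pred: 7+2-2=7
Step 9: prey: 19+7-5=21; pred: 7+2-2=7
Step 10: prey: 21+8-5=24; pred: 7+2-2=7
Step 11: prey: 24+9-6=27; pred: 7+3-2=8
Max prey = 27 at step 11

Answer: 27 11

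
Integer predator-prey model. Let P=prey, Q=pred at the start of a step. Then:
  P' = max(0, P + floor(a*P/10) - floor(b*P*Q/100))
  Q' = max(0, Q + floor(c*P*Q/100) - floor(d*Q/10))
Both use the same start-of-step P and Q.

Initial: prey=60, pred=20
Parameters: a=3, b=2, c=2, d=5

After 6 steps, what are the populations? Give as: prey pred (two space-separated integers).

Step 1: prey: 60+18-24=54; pred: 20+24-10=34
Step 2: prey: 54+16-36=34; pred: 34+36-17=53
Step 3: prey: 34+10-36=8; pred: 53+36-26=63
Step 4: prey: 8+2-10=0; pred: 63+10-31=42
Step 5: prey: 0+0-0=0; pred: 42+0-21=21
Step 6: prey: 0+0-0=0; pred: 21+0-10=11

Answer: 0 11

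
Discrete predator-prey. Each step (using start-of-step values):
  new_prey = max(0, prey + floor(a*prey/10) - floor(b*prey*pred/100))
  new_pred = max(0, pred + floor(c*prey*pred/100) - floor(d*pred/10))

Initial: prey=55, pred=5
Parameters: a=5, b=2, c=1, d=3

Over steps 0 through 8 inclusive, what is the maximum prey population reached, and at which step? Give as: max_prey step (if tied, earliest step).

Step 1: prey: 55+27-5=77; pred: 5+2-1=6
Step 2: prey: 77+38-9=106; pred: 6+4-1=9
Step 3: prey: 106+53-19=140; pred: 9+9-2=16
Step 4: prey: 140+70-44=166; pred: 16+22-4=34
Step 5: prey: 166+83-112=137; pred: 34+56-10=80
Step 6: prey: 137+68-219=0; pred: 80+109-24=165
Step 7: prey: 0+0-0=0; pred: 165+0-49=116
Step 8: prey: 0+0-0=0; pred: 116+0-34=82
Max prey = 166 at step 4

Answer: 166 4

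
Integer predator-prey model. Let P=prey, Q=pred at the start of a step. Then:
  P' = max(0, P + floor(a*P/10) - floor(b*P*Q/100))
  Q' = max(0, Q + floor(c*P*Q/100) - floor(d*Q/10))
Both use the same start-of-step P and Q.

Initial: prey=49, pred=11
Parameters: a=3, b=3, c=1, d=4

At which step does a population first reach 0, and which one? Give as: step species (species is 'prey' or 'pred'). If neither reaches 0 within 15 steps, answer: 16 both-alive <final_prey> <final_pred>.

Answer: 16 both-alive 46 7

Derivation:
Step 1: prey: 49+14-16=47; pred: 11+5-4=12
Step 2: prey: 47+14-16=45; pred: 12+5-4=13
Step 3: prey: 45+13-17=41; pred: 13+5-5=13
Step 4: prey: 41+12-15=38; pred: 13+5-5=13
Step 5: prey: 38+11-14=35; pred: 13+4-5=12
Step 6: prey: 35+10-12=33; pred: 12+4-4=12
Step 7: prey: 33+9-11=31; pred: 12+3-4=11
Step 8: prey: 31+9-10=30; pred: 11+3-4=10
Step 9: prey: 30+9-9=30; pred: 10+3-4=9
Step 10: prey: 30+9-8=31; pred: 9+2-3=8
Step 11: prey: 31+9-7=33; pred: 8+2-3=7
Step 12: prey: 33+9-6=36; pred: 7+2-2=7
Step 13: prey: 36+10-7=39; pred: 7+2-2=7
Step 14: prey: 39+11-8=42; pred: 7+2-2=7
Step 15: prey: 42+12-8=46; pred: 7+2-2=7
No extinction within 15 steps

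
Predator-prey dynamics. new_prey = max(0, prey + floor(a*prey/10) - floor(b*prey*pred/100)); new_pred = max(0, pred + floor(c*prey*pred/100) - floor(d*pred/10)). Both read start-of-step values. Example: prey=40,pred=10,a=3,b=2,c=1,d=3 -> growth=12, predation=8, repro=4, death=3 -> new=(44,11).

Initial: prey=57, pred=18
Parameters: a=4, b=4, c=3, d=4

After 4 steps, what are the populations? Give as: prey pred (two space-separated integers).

Answer: 0 26

Derivation:
Step 1: prey: 57+22-41=38; pred: 18+30-7=41
Step 2: prey: 38+15-62=0; pred: 41+46-16=71
Step 3: prey: 0+0-0=0; pred: 71+0-28=43
Step 4: prey: 0+0-0=0; pred: 43+0-17=26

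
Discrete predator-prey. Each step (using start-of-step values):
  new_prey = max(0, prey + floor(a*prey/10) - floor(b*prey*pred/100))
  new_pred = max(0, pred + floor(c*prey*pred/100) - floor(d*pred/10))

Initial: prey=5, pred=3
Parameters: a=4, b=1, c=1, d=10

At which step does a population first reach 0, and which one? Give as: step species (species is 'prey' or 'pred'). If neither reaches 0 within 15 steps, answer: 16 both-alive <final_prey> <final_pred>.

Step 1: prey: 5+2-0=7; pred: 3+0-3=0
First extinction: pred at step 1

Answer: 1 pred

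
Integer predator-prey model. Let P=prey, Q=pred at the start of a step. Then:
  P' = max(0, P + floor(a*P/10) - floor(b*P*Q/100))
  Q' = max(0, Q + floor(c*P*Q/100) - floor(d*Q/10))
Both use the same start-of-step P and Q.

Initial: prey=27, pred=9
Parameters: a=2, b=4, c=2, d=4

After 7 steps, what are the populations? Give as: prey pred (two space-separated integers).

Step 1: prey: 27+5-9=23; pred: 9+4-3=10
Step 2: prey: 23+4-9=18; pred: 10+4-4=10
Step 3: prey: 18+3-7=14; pred: 10+3-4=9
Step 4: prey: 14+2-5=11; pred: 9+2-3=8
Step 5: prey: 11+2-3=10; pred: 8+1-3=6
Step 6: prey: 10+2-2=10; pred: 6+1-2=5
Step 7: prey: 10+2-2=10; pred: 5+1-2=4

Answer: 10 4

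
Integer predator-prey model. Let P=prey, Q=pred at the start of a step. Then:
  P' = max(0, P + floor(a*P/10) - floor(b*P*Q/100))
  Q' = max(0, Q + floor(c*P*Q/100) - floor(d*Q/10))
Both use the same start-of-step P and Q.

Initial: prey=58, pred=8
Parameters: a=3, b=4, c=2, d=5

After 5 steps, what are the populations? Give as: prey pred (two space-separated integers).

Step 1: prey: 58+17-18=57; pred: 8+9-4=13
Step 2: prey: 57+17-29=45; pred: 13+14-6=21
Step 3: prey: 45+13-37=21; pred: 21+18-10=29
Step 4: prey: 21+6-24=3; pred: 29+12-14=27
Step 5: prey: 3+0-3=0; pred: 27+1-13=15

Answer: 0 15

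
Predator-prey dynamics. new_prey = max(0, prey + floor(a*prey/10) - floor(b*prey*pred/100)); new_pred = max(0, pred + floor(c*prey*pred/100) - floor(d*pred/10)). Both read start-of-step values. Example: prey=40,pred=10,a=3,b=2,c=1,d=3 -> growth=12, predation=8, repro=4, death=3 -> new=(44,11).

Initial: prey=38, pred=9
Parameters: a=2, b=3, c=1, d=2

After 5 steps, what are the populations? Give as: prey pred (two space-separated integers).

Answer: 17 14

Derivation:
Step 1: prey: 38+7-10=35; pred: 9+3-1=11
Step 2: prey: 35+7-11=31; pred: 11+3-2=12
Step 3: prey: 31+6-11=26; pred: 12+3-2=13
Step 4: prey: 26+5-10=21; pred: 13+3-2=14
Step 5: prey: 21+4-8=17; pred: 14+2-2=14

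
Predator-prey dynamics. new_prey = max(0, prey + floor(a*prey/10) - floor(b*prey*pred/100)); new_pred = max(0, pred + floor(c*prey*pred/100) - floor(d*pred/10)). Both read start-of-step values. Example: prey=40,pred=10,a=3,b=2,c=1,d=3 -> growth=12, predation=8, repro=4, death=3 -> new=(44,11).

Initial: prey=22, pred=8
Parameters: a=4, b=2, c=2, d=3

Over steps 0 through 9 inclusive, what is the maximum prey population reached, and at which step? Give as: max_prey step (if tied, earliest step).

Answer: 43 4

Derivation:
Step 1: prey: 22+8-3=27; pred: 8+3-2=9
Step 2: prey: 27+10-4=33; pred: 9+4-2=11
Step 3: prey: 33+13-7=39; pred: 11+7-3=15
Step 4: prey: 39+15-11=43; pred: 15+11-4=22
Step 5: prey: 43+17-18=42; pred: 22+18-6=34
Step 6: prey: 42+16-28=30; pred: 34+28-10=52
Step 7: prey: 30+12-31=11; pred: 52+31-15=68
Step 8: prey: 11+4-14=1; pred: 68+14-20=62
Step 9: prey: 1+0-1=0; pred: 62+1-18=45
Max prey = 43 at step 4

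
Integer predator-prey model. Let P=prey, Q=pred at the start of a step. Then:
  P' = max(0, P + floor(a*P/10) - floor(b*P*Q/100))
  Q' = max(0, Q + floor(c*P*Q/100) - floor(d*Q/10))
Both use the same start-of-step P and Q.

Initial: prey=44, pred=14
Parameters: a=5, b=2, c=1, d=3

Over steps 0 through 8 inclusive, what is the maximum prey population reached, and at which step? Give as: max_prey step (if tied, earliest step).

Step 1: prey: 44+22-12=54; pred: 14+6-4=16
Step 2: prey: 54+27-17=64; pred: 16+8-4=20
Step 3: prey: 64+32-25=71; pred: 20+12-6=26
Step 4: prey: 71+35-36=70; pred: 26+18-7=37
Step 5: prey: 70+35-51=54; pred: 37+25-11=51
Step 6: prey: 54+27-55=26; pred: 51+27-15=63
Step 7: prey: 26+13-32=7; pred: 63+16-18=61
Step 8: prey: 7+3-8=2; pred: 61+4-18=47
Max prey = 71 at step 3

Answer: 71 3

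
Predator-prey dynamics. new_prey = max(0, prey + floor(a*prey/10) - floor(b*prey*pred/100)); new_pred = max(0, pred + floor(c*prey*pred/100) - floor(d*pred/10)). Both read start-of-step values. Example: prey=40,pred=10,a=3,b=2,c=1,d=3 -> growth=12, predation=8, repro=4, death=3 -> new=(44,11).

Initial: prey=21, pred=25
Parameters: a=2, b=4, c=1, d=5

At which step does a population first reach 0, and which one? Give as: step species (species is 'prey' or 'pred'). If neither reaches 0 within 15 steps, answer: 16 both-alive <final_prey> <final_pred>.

Answer: 16 both-alive 2 1

Derivation:
Step 1: prey: 21+4-21=4; pred: 25+5-12=18
Step 2: prey: 4+0-2=2; pred: 18+0-9=9
Step 3: prey: 2+0-0=2; pred: 9+0-4=5
Step 4: prey: 2+0-0=2; pred: 5+0-2=3
Step 5: prey: 2+0-0=2; pred: 3+0-1=2
Step 6: prey: 2+0-0=2; pred: 2+0-1=1
Step 7: prey: 2+0-0=2; pred: 1+0-0=1
Steps 8-15: state stable at prey=2, pred=1 (no change)
No extinction within 15 steps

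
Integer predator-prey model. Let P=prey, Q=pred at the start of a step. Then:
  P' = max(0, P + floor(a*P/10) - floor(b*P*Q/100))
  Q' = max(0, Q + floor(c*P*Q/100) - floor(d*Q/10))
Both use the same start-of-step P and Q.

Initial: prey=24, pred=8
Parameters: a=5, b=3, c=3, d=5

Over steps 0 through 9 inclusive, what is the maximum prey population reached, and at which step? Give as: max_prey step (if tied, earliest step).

Step 1: prey: 24+12-5=31; pred: 8+5-4=9
Step 2: prey: 31+15-8=38; pred: 9+8-4=13
Step 3: prey: 38+19-14=43; pred: 13+14-6=21
Step 4: prey: 43+21-27=37; pred: 21+27-10=38
Step 5: prey: 37+18-42=13; pred: 38+42-19=61
Step 6: prey: 13+6-23=0; pred: 61+23-30=54
Step 7: prey: 0+0-0=0; pred: 54+0-27=27
Step 8: prey: 0+0-0=0; pred: 27+0-13=14
Step 9: prey: 0+0-0=0; pred: 14+0-7=7
Max prey = 43 at step 3

Answer: 43 3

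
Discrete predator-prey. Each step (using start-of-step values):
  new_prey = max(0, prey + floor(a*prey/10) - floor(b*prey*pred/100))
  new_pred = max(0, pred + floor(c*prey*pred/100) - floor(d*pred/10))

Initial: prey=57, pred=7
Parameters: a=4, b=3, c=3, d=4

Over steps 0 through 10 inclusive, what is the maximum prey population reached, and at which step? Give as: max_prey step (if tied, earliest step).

Answer: 68 1

Derivation:
Step 1: prey: 57+22-11=68; pred: 7+11-2=16
Step 2: prey: 68+27-32=63; pred: 16+32-6=42
Step 3: prey: 63+25-79=9; pred: 42+79-16=105
Step 4: prey: 9+3-28=0; pred: 105+28-42=91
Step 5: prey: 0+0-0=0; pred: 91+0-36=55
Step 6: prey: 0+0-0=0; pred: 55+0-22=33
Step 7: prey: 0+0-0=0; pred: 33+0-13=20
Step 8: prey: 0+0-0=0; pred: 20+0-8=12
Step 9: prey: 0+0-0=0; pred: 12+0-4=8
Step 10: prey: 0+0-0=0; pred: 8+0-3=5
Max prey = 68 at step 1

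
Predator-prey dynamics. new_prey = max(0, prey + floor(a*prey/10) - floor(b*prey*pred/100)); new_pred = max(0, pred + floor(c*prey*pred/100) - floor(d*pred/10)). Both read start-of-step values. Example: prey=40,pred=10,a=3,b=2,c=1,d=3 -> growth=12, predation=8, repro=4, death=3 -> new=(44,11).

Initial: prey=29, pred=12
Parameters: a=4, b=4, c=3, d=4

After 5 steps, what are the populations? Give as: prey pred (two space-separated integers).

Answer: 1 15

Derivation:
Step 1: prey: 29+11-13=27; pred: 12+10-4=18
Step 2: prey: 27+10-19=18; pred: 18+14-7=25
Step 3: prey: 18+7-18=7; pred: 25+13-10=28
Step 4: prey: 7+2-7=2; pred: 28+5-11=22
Step 5: prey: 2+0-1=1; pred: 22+1-8=15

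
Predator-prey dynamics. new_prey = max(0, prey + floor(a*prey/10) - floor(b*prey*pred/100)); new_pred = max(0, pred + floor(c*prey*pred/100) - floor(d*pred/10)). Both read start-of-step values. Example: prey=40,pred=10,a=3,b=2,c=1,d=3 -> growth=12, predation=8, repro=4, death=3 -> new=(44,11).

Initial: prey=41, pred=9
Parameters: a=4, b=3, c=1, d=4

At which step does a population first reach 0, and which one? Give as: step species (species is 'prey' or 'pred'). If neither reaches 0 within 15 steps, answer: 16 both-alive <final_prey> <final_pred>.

Answer: 16 both-alive 22 6

Derivation:
Step 1: prey: 41+16-11=46; pred: 9+3-3=9
Step 2: prey: 46+18-12=52; pred: 9+4-3=10
Step 3: prey: 52+20-15=57; pred: 10+5-4=11
Step 4: prey: 57+22-18=61; pred: 11+6-4=13
Step 5: prey: 61+24-23=62; pred: 13+7-5=15
Step 6: prey: 62+24-27=59; pred: 15+9-6=18
Step 7: prey: 59+23-31=51; pred: 18+10-7=21
Step 8: prey: 51+20-32=39; pred: 21+10-8=23
Step 9: prey: 39+15-26=28; pred: 23+8-9=22
Step 10: prey: 28+11-18=21; pred: 22+6-8=20
Step 11: prey: 21+8-12=17; pred: 20+4-8=16
Step 12: prey: 17+6-8=15; pred: 16+2-6=12
Step 13: prey: 15+6-5=16; pred: 12+1-4=9
Step 14: prey: 16+6-4=18; pred: 9+1-3=7
Step 15: prey: 18+7-3=22; pred: 7+1-2=6
No extinction within 15 steps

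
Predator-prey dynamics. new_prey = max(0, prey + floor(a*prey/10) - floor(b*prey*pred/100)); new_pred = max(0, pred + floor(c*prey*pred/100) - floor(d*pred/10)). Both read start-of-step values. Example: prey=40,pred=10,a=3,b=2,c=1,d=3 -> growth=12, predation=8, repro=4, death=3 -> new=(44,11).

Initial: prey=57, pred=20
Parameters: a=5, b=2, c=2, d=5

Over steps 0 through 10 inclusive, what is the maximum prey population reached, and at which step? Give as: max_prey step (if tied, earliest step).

Step 1: prey: 57+28-22=63; pred: 20+22-10=32
Step 2: prey: 63+31-40=54; pred: 32+40-16=56
Step 3: prey: 54+27-60=21; pred: 56+60-28=88
Step 4: prey: 21+10-36=0; pred: 88+36-44=80
Step 5: prey: 0+0-0=0; pred: 80+0-40=40
Step 6: prey: 0+0-0=0; pred: 40+0-20=20
Step 7: prey: 0+0-0=0; pred: 20+0-10=10
Step 8: prey: 0+0-0=0; pred: 10+0-5=5
Step 9: prey: 0+0-0=0; pred: 5+0-2=3
Step 10: prey: 0+0-0=0; pred: 3+0-1=2
Max prey = 63 at step 1

Answer: 63 1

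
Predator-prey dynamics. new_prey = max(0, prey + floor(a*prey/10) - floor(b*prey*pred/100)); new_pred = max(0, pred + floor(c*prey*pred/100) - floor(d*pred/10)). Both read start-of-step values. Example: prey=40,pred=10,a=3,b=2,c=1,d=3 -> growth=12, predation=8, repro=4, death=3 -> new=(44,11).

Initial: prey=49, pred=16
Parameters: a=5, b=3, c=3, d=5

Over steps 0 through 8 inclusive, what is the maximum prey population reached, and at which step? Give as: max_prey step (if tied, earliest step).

Answer: 50 1

Derivation:
Step 1: prey: 49+24-23=50; pred: 16+23-8=31
Step 2: prey: 50+25-46=29; pred: 31+46-15=62
Step 3: prey: 29+14-53=0; pred: 62+53-31=84
Step 4: prey: 0+0-0=0; pred: 84+0-42=42
Step 5: prey: 0+0-0=0; pred: 42+0-21=21
Step 6: prey: 0+0-0=0; pred: 21+0-10=11
Step 7: prey: 0+0-0=0; pred: 11+0-5=6
Step 8: prey: 0+0-0=0; pred: 6+0-3=3
Max prey = 50 at step 1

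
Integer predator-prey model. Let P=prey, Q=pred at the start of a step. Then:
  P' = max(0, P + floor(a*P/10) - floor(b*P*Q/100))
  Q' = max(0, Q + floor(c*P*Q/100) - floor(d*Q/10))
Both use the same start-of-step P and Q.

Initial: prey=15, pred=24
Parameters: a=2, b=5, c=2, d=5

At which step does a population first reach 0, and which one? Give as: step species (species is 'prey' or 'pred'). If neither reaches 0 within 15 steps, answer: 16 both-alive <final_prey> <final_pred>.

Step 1: prey: 15+3-18=0; pred: 24+7-12=19
First extinction: prey at step 1

Answer: 1 prey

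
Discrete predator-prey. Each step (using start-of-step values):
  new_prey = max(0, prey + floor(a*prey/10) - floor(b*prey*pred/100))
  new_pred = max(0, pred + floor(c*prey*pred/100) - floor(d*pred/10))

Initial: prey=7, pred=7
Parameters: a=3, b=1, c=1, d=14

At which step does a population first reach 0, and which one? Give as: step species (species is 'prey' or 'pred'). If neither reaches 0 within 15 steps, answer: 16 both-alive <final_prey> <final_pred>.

Answer: 1 pred

Derivation:
Step 1: prey: 7+2-0=9; pred: 7+0-9=0
First extinction: pred at step 1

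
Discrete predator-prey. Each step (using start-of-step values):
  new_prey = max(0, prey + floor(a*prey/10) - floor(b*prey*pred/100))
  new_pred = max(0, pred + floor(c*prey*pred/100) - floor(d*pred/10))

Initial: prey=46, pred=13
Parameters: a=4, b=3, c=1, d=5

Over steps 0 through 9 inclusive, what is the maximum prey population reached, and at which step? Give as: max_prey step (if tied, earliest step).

Step 1: prey: 46+18-17=47; pred: 13+5-6=12
Step 2: prey: 47+18-16=49; pred: 12+5-6=11
Step 3: prey: 49+19-16=52; pred: 11+5-5=11
Step 4: prey: 52+20-17=55; pred: 11+5-5=11
Step 5: prey: 55+22-18=59; pred: 11+6-5=12
Step 6: prey: 59+23-21=61; pred: 12+7-6=13
Step 7: prey: 61+24-23=62; pred: 13+7-6=14
Step 8: prey: 62+24-26=60; pred: 14+8-7=15
Step 9: prey: 60+24-27=57; pred: 15+9-7=17
Max prey = 62 at step 7

Answer: 62 7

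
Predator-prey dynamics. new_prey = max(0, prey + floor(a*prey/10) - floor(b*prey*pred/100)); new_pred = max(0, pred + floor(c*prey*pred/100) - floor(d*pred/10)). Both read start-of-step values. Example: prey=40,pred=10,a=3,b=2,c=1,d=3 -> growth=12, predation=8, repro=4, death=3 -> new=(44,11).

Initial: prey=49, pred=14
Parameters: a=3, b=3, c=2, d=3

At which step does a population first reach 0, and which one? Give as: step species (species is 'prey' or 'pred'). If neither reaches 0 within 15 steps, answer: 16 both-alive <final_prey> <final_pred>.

Step 1: prey: 49+14-20=43; pred: 14+13-4=23
Step 2: prey: 43+12-29=26; pred: 23+19-6=36
Step 3: prey: 26+7-28=5; pred: 36+18-10=44
Step 4: prey: 5+1-6=0; pred: 44+4-13=35
First extinction: prey at step 4

Answer: 4 prey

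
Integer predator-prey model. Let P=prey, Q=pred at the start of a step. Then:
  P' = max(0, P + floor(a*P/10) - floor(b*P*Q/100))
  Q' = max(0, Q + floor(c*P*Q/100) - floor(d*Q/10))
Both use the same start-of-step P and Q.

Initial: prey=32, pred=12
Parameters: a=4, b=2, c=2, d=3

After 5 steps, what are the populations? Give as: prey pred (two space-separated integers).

Answer: 10 63

Derivation:
Step 1: prey: 32+12-7=37; pred: 12+7-3=16
Step 2: prey: 37+14-11=40; pred: 16+11-4=23
Step 3: prey: 40+16-18=38; pred: 23+18-6=35
Step 4: prey: 38+15-26=27; pred: 35+26-10=51
Step 5: prey: 27+10-27=10; pred: 51+27-15=63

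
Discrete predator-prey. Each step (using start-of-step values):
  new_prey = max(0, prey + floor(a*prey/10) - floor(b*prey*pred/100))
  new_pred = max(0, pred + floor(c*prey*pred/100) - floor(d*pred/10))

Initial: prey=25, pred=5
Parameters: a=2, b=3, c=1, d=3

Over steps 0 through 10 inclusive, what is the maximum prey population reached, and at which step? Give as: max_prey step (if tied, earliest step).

Answer: 41 10

Derivation:
Step 1: prey: 25+5-3=27; pred: 5+1-1=5
Step 2: prey: 27+5-4=28; pred: 5+1-1=5
Step 3: prey: 28+5-4=29; pred: 5+1-1=5
Step 4: prey: 29+5-4=30; pred: 5+1-1=5
Step 5: prey: 30+6-4=32; pred: 5+1-1=5
Step 6: prey: 32+6-4=34; pred: 5+1-1=5
Step 7: prey: 34+6-5=35; pred: 5+1-1=5
Step 8: prey: 35+7-5=37; pred: 5+1-1=5
Step 9: prey: 37+7-5=39; pred: 5+1-1=5
Step 10: prey: 39+7-5=41; pred: 5+1-1=5
Max prey = 41 at step 10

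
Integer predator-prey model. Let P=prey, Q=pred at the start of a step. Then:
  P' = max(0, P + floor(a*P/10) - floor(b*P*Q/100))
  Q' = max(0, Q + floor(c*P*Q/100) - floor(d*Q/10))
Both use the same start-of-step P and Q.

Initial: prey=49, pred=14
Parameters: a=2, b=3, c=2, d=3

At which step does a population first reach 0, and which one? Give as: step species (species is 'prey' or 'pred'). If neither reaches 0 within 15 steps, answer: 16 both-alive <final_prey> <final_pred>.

Step 1: prey: 49+9-20=38; pred: 14+13-4=23
Step 2: prey: 38+7-26=19; pred: 23+17-6=34
Step 3: prey: 19+3-19=3; pred: 34+12-10=36
Step 4: prey: 3+0-3=0; pred: 36+2-10=28
First extinction: prey at step 4

Answer: 4 prey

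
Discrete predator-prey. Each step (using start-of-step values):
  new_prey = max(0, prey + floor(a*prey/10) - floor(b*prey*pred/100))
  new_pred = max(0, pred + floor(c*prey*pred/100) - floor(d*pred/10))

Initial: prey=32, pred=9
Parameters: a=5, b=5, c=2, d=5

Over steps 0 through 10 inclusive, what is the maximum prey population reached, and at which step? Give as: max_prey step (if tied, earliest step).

Step 1: prey: 32+16-14=34; pred: 9+5-4=10
Step 2: prey: 34+17-17=34; pred: 10+6-5=11
Step 3: prey: 34+17-18=33; pred: 11+7-5=13
Step 4: prey: 33+16-21=28; pred: 13+8-6=15
Step 5: prey: 28+14-21=21; pred: 15+8-7=16
Step 6: prey: 21+10-16=15; pred: 16+6-8=14
Step 7: prey: 15+7-10=12; pred: 14+4-7=11
Step 8: prey: 12+6-6=12; pred: 11+2-5=8
Step 9: prey: 12+6-4=14; pred: 8+1-4=5
Step 10: prey: 14+7-3=18; pred: 5+1-2=4
Max prey = 34 at step 1

Answer: 34 1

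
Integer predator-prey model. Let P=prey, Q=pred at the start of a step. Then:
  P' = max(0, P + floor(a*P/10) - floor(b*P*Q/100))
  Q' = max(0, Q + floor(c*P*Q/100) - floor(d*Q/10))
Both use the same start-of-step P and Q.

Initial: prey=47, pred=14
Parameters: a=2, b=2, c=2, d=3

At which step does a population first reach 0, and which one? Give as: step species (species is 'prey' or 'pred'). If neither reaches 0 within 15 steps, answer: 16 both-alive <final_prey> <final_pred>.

Step 1: prey: 47+9-13=43; pred: 14+13-4=23
Step 2: prey: 43+8-19=32; pred: 23+19-6=36
Step 3: prey: 32+6-23=15; pred: 36+23-10=49
Step 4: prey: 15+3-14=4; pred: 49+14-14=49
Step 5: prey: 4+0-3=1; pred: 49+3-14=38
Step 6: prey: 1+0-0=1; pred: 38+0-11=27
Step 7: prey: 1+0-0=1; pred: 27+0-8=19
Step 8: prey: 1+0-0=1; pred: 19+0-5=14
Step 9: prey: 1+0-0=1; pred: 14+0-4=10
Step 10: prey: 1+0-0=1; pred: 10+0-3=7
Step 11: prey: 1+0-0=1; pred: 7+0-2=5
Step 12: prey: 1+0-0=1; pred: 5+0-1=4
Step 13: prey: 1+0-0=1; pred: 4+0-1=3
Step 14: prey: 1+0-0=1; pred: 3+0-0=3
Steps 15-15: state stable at prey=1, pred=3 (no change)
No extinction within 15 steps

Answer: 16 both-alive 1 3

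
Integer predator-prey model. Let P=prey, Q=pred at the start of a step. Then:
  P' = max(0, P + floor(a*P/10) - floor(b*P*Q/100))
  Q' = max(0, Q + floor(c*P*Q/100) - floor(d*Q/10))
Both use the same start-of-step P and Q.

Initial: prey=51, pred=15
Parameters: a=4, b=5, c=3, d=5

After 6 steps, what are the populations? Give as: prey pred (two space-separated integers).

Step 1: prey: 51+20-38=33; pred: 15+22-7=30
Step 2: prey: 33+13-49=0; pred: 30+29-15=44
Step 3: prey: 0+0-0=0; pred: 44+0-22=22
Step 4: prey: 0+0-0=0; pred: 22+0-11=11
Step 5: prey: 0+0-0=0; pred: 11+0-5=6
Step 6: prey: 0+0-0=0; pred: 6+0-3=3

Answer: 0 3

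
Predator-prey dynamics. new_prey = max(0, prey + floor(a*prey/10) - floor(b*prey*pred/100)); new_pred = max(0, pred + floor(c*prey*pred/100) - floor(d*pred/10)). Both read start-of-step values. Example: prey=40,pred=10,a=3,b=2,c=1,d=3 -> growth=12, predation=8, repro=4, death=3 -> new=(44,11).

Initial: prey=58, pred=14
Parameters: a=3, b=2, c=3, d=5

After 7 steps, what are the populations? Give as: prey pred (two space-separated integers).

Answer: 0 8

Derivation:
Step 1: prey: 58+17-16=59; pred: 14+24-7=31
Step 2: prey: 59+17-36=40; pred: 31+54-15=70
Step 3: prey: 40+12-56=0; pred: 70+84-35=119
Step 4: prey: 0+0-0=0; pred: 119+0-59=60
Step 5: prey: 0+0-0=0; pred: 60+0-30=30
Step 6: prey: 0+0-0=0; pred: 30+0-15=15
Step 7: prey: 0+0-0=0; pred: 15+0-7=8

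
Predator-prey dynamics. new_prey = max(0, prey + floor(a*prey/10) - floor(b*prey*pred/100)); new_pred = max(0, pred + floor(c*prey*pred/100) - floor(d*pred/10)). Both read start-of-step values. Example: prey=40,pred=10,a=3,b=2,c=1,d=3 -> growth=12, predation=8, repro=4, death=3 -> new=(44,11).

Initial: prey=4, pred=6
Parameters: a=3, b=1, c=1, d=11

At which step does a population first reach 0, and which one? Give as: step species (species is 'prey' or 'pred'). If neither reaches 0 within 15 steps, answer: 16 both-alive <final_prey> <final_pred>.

Answer: 1 pred

Derivation:
Step 1: prey: 4+1-0=5; pred: 6+0-6=0
First extinction: pred at step 1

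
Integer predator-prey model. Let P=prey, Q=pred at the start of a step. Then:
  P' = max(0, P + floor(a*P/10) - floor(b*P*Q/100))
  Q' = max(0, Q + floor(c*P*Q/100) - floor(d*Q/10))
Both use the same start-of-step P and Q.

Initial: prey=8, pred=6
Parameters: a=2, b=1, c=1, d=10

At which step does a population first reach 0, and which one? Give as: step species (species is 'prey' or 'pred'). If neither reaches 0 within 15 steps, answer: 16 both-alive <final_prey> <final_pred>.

Answer: 1 pred

Derivation:
Step 1: prey: 8+1-0=9; pred: 6+0-6=0
First extinction: pred at step 1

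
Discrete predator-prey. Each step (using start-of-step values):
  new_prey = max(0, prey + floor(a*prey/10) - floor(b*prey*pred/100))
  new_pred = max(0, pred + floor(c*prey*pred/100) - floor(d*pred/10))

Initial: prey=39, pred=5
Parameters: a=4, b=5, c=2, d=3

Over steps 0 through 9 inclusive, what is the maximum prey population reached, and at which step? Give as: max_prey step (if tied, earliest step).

Answer: 48 2

Derivation:
Step 1: prey: 39+15-9=45; pred: 5+3-1=7
Step 2: prey: 45+18-15=48; pred: 7+6-2=11
Step 3: prey: 48+19-26=41; pred: 11+10-3=18
Step 4: prey: 41+16-36=21; pred: 18+14-5=27
Step 5: prey: 21+8-28=1; pred: 27+11-8=30
Step 6: prey: 1+0-1=0; pred: 30+0-9=21
Step 7: prey: 0+0-0=0; pred: 21+0-6=15
Step 8: prey: 0+0-0=0; pred: 15+0-4=11
Step 9: prey: 0+0-0=0; pred: 11+0-3=8
Max prey = 48 at step 2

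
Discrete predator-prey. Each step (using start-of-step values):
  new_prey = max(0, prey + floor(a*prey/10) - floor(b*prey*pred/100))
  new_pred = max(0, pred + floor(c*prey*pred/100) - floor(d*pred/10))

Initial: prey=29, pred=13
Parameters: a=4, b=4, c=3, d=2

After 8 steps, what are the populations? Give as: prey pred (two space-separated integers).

Answer: 0 16

Derivation:
Step 1: prey: 29+11-15=25; pred: 13+11-2=22
Step 2: prey: 25+10-22=13; pred: 22+16-4=34
Step 3: prey: 13+5-17=1; pred: 34+13-6=41
Step 4: prey: 1+0-1=0; pred: 41+1-8=34
Step 5: prey: 0+0-0=0; pred: 34+0-6=28
Step 6: prey: 0+0-0=0; pred: 28+0-5=23
Step 7: prey: 0+0-0=0; pred: 23+0-4=19
Step 8: prey: 0+0-0=0; pred: 19+0-3=16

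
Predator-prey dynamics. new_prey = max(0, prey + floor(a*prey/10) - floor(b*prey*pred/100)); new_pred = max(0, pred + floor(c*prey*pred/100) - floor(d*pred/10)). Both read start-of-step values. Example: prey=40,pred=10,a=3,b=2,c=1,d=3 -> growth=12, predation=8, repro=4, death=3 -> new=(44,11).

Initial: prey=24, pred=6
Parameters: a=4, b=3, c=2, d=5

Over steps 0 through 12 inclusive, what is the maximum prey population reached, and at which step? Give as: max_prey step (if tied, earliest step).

Step 1: prey: 24+9-4=29; pred: 6+2-3=5
Step 2: prey: 29+11-4=36; pred: 5+2-2=5
Step 3: prey: 36+14-5=45; pred: 5+3-2=6
Step 4: prey: 45+18-8=55; pred: 6+5-3=8
Step 5: prey: 55+22-13=64; pred: 8+8-4=12
Step 6: prey: 64+25-23=66; pred: 12+15-6=21
Step 7: prey: 66+26-41=51; pred: 21+27-10=38
Step 8: prey: 51+20-58=13; pred: 38+38-19=57
Step 9: prey: 13+5-22=0; pred: 57+14-28=43
Step 10: prey: 0+0-0=0; pred: 43+0-21=22
Step 11: prey: 0+0-0=0; pred: 22+0-11=11
Step 12: prey: 0+0-0=0; pred: 11+0-5=6
Max prey = 66 at step 6

Answer: 66 6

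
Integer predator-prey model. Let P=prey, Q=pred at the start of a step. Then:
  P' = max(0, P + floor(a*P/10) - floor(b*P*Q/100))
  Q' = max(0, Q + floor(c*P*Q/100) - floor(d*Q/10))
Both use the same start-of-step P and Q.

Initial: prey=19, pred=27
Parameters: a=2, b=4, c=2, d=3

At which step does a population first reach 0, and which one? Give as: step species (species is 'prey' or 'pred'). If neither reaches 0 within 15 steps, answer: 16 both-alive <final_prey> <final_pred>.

Answer: 2 prey

Derivation:
Step 1: prey: 19+3-20=2; pred: 27+10-8=29
Step 2: prey: 2+0-2=0; pred: 29+1-8=22
First extinction: prey at step 2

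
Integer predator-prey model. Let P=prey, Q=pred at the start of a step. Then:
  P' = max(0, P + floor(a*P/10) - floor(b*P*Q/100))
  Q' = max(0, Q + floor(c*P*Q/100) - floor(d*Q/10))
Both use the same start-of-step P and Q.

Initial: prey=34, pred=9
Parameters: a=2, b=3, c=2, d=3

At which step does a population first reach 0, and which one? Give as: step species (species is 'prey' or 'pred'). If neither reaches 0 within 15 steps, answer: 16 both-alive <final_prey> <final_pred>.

Step 1: prey: 34+6-9=31; pred: 9+6-2=13
Step 2: prey: 31+6-12=25; pred: 13+8-3=18
Step 3: prey: 25+5-13=17; pred: 18+9-5=22
Step 4: prey: 17+3-11=9; pred: 22+7-6=23
Step 5: prey: 9+1-6=4; pred: 23+4-6=21
Step 6: prey: 4+0-2=2; pred: 21+1-6=16
Step 7: prey: 2+0-0=2; pred: 16+0-4=12
Step 8: prey: 2+0-0=2; pred: 12+0-3=9
Step 9: prey: 2+0-0=2; pred: 9+0-2=7
Step 10: prey: 2+0-0=2; pred: 7+0-2=5
Step 11: prey: 2+0-0=2; pred: 5+0-1=4
Step 12: prey: 2+0-0=2; pred: 4+0-1=3
Step 13: prey: 2+0-0=2; pred: 3+0-0=3
Steps 14-15: state stable at prey=2, pred=3 (no change)
No extinction within 15 steps

Answer: 16 both-alive 2 3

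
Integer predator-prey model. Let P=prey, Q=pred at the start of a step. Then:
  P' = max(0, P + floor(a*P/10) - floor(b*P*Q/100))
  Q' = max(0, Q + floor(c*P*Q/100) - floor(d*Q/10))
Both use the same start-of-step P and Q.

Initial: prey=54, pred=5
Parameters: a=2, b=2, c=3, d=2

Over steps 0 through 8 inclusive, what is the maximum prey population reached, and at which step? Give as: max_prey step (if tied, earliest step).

Step 1: prey: 54+10-5=59; pred: 5+8-1=12
Step 2: prey: 59+11-14=56; pred: 12+21-2=31
Step 3: prey: 56+11-34=33; pred: 31+52-6=77
Step 4: prey: 33+6-50=0; pred: 77+76-15=138
Step 5: prey: 0+0-0=0; pred: 138+0-27=111
Step 6: prey: 0+0-0=0; pred: 111+0-22=89
Step 7: prey: 0+0-0=0; pred: 89+0-17=72
Step 8: prey: 0+0-0=0; pred: 72+0-14=58
Max prey = 59 at step 1

Answer: 59 1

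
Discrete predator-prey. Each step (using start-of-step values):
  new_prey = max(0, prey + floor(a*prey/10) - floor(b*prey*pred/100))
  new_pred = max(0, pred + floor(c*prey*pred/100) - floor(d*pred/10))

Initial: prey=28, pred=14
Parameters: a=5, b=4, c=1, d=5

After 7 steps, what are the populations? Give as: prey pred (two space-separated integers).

Step 1: prey: 28+14-15=27; pred: 14+3-7=10
Step 2: prey: 27+13-10=30; pred: 10+2-5=7
Step 3: prey: 30+15-8=37; pred: 7+2-3=6
Step 4: prey: 37+18-8=47; pred: 6+2-3=5
Step 5: prey: 47+23-9=61; pred: 5+2-2=5
Step 6: prey: 61+30-12=79; pred: 5+3-2=6
Step 7: prey: 79+39-18=100; pred: 6+4-3=7

Answer: 100 7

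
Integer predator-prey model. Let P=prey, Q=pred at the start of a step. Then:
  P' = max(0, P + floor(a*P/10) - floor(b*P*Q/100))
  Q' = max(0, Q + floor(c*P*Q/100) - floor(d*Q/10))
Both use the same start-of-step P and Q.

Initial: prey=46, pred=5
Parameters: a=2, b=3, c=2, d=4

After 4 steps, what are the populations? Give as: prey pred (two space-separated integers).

Step 1: prey: 46+9-6=49; pred: 5+4-2=7
Step 2: prey: 49+9-10=48; pred: 7+6-2=11
Step 3: prey: 48+9-15=42; pred: 11+10-4=17
Step 4: prey: 42+8-21=29; pred: 17+14-6=25

Answer: 29 25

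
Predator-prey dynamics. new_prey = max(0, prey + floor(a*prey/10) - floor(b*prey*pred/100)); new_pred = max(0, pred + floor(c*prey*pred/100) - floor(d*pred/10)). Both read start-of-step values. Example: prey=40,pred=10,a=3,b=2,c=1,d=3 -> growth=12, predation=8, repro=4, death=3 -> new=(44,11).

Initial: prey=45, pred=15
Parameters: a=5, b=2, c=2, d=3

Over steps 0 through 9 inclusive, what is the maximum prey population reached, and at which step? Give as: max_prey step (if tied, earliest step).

Step 1: prey: 45+22-13=54; pred: 15+13-4=24
Step 2: prey: 54+27-25=56; pred: 24+25-7=42
Step 3: prey: 56+28-47=37; pred: 42+47-12=77
Step 4: prey: 37+18-56=0; pred: 77+56-23=110
Step 5: prey: 0+0-0=0; pred: 110+0-33=77
Step 6: prey: 0+0-0=0; pred: 77+0-23=54
Step 7: prey: 0+0-0=0; pred: 54+0-16=38
Step 8: prey: 0+0-0=0; pred: 38+0-11=27
Step 9: prey: 0+0-0=0; pred: 27+0-8=19
Max prey = 56 at step 2

Answer: 56 2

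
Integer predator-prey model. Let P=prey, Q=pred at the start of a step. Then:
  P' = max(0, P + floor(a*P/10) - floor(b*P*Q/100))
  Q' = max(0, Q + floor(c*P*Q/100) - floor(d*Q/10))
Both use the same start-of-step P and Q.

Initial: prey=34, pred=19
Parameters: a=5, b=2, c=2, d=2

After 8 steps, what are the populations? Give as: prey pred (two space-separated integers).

Answer: 0 39

Derivation:
Step 1: prey: 34+17-12=39; pred: 19+12-3=28
Step 2: prey: 39+19-21=37; pred: 28+21-5=44
Step 3: prey: 37+18-32=23; pred: 44+32-8=68
Step 4: prey: 23+11-31=3; pred: 68+31-13=86
Step 5: prey: 3+1-5=0; pred: 86+5-17=74
Step 6: prey: 0+0-0=0; pred: 74+0-14=60
Step 7: prey: 0+0-0=0; pred: 60+0-12=48
Step 8: prey: 0+0-0=0; pred: 48+0-9=39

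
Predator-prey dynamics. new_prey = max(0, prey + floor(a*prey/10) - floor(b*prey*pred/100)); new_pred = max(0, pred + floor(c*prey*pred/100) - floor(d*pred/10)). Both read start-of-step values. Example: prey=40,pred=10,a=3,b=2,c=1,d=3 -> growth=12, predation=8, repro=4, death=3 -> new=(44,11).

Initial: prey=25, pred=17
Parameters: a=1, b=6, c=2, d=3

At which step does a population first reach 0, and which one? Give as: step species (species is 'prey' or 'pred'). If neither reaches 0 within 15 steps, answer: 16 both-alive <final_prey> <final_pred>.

Step 1: prey: 25+2-25=2; pred: 17+8-5=20
Step 2: prey: 2+0-2=0; pred: 20+0-6=14
First extinction: prey at step 2

Answer: 2 prey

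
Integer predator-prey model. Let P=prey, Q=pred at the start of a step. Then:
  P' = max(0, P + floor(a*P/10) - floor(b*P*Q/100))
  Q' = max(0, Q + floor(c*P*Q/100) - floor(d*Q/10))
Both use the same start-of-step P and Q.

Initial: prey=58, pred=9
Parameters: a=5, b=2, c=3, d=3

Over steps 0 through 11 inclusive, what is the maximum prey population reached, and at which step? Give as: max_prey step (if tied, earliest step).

Answer: 82 2

Derivation:
Step 1: prey: 58+29-10=77; pred: 9+15-2=22
Step 2: prey: 77+38-33=82; pred: 22+50-6=66
Step 3: prey: 82+41-108=15; pred: 66+162-19=209
Step 4: prey: 15+7-62=0; pred: 209+94-62=241
Step 5: prey: 0+0-0=0; pred: 241+0-72=169
Step 6: prey: 0+0-0=0; pred: 169+0-50=119
Step 7: prey: 0+0-0=0; pred: 119+0-35=84
Step 8: prey: 0+0-0=0; pred: 84+0-25=59
Step 9: prey: 0+0-0=0; pred: 59+0-17=42
Step 10: prey: 0+0-0=0; pred: 42+0-12=30
Step 11: prey: 0+0-0=0; pred: 30+0-9=21
Max prey = 82 at step 2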